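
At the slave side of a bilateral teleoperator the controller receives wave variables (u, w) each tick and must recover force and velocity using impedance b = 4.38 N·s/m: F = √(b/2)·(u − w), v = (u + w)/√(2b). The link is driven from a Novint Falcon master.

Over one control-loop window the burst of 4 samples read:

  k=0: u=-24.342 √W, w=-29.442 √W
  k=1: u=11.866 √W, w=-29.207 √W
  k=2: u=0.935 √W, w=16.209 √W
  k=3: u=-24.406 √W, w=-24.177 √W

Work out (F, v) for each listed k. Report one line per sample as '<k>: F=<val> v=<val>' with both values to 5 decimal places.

k=0: u−w=5.10000, u+w=-53.78400; √(b/2)=1.47986, √(2b)=2.95973; F=1.47986×5.1=7.54731, v=-53.78400/2.95973=-18.17193
k=1: u−w=41.07300, u+w=-17.34100; √(b/2)=1.47986, √(2b)=2.95973; F=1.47986×41.073=60.78249, v=-17.34100/2.95973=-5.85898
k=2: u−w=-15.27400, u+w=17.14400; √(b/2)=1.47986, √(2b)=2.95973; F=1.47986×(-15.274)=-22.60346, v=17.14400/2.95973=5.79242
k=3: u−w=-0.22900, u+w=-48.58300; √(b/2)=1.47986, √(2b)=2.95973; F=1.47986×(-0.229)=-0.33889, v=-48.58300/2.95973=-16.41467

0: F=7.54731 v=-18.17193
1: F=60.78249 v=-5.85898
2: F=-22.60346 v=5.79242
3: F=-0.33889 v=-16.41467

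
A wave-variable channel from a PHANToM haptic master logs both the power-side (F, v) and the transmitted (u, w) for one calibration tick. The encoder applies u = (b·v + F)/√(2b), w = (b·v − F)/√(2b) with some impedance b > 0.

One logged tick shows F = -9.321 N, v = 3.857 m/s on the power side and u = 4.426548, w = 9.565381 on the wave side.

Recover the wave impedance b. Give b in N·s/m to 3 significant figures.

u + w = 13.991929;  u + w = √(2b)·v, so √(2b) = 13.991929/3.857 = 3.627672.
b = (√(2b))²/2 = 13.160001/2 = 6.580000.
(Check via u − w = 2F/√(2b): u − w = -5.138833, 2F/√(2b) = -5.138834.)

b = 6.58 N·s/m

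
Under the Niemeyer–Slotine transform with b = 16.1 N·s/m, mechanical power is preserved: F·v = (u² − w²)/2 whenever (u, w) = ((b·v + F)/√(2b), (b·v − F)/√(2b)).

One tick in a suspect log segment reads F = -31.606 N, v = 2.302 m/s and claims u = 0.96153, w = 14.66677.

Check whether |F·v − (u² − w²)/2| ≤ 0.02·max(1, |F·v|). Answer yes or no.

no

F·v = (-31.606)×2.302 = -72.75701 W.
(u² − w²)/2 = (0.92454 − 215.11414)/2 = -107.09480 W.
|Δ| = 34.33779;  2% of max(1, |F·v|) = 1.45514.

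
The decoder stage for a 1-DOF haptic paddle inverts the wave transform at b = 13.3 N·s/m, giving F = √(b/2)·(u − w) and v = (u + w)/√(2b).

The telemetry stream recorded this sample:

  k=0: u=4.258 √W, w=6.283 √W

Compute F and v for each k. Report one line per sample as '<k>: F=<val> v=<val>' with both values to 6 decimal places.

0: F=-5.221988 v=2.043812

k=0: u−w=-2.025000, u+w=10.541000; √(b/2)=2.578759, √(2b)=5.157519; F=2.578759×(-2.025)=-5.221988, v=10.541000/5.157519=2.043812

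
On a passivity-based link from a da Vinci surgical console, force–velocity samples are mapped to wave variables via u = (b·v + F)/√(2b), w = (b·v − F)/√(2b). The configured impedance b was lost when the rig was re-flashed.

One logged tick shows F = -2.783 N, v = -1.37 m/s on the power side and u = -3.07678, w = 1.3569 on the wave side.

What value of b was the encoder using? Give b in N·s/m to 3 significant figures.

u + w = -1.7199;  u + w = √(2b)·v, so √(2b) = -1.7199/(-1.37) = 1.2554.
b = (√(2b))²/2 = 1.5760/2 = 0.7880.
(Check via u − w = 2F/√(2b): u − w = -4.4337, 2F/√(2b) = -4.4337.)

b = 0.788 N·s/m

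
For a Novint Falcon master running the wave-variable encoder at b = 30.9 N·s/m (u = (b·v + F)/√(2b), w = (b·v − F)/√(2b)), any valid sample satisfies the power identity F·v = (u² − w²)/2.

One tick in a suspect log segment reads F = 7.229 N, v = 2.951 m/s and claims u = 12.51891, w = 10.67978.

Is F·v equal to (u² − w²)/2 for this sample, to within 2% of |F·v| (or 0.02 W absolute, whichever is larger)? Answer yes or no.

yes

F·v = 7.229×2.951 = 21.3328 W.
(u² − w²)/2 = (156.7231 − 114.0577)/2 = 21.3327 W.
|Δ| = 0.0001;  2% of max(1, |F·v|) = 0.4267.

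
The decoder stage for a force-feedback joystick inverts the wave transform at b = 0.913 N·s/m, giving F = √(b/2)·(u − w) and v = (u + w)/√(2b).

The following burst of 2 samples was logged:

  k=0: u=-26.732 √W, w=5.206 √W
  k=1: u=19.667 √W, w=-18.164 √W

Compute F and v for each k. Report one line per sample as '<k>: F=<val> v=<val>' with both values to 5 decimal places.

k=0: u−w=-31.93800, u+w=-21.52600; √(b/2)=0.67565, √(2b)=1.35130; F=0.67565×(-31.938)=-21.57884, v=-21.52600/1.35130=-15.92990
k=1: u−w=37.83100, u+w=1.50300; √(b/2)=0.67565, √(2b)=1.35130; F=0.67565×37.831=25.56043, v=1.50300/1.35130=1.11227

0: F=-21.57884 v=-15.92990
1: F=25.56043 v=1.11227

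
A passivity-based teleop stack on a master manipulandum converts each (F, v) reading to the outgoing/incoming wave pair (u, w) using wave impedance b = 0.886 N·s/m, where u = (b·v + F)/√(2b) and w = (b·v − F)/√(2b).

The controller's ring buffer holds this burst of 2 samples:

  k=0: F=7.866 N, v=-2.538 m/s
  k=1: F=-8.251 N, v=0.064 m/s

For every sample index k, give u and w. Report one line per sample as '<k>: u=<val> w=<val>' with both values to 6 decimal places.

0: u=4.219862 w=-7.598358
1: u=-6.155733 w=6.240928

k=0: b·v=0.886×(-2.538)=-2.248668; √(2b)=1.331165; u=(-2.248668+7.866)/1.331165=4.219862, w=(-2.248668−7.866)/1.331165=-7.598358
k=1: b·v=0.886×0.064=0.056704; √(2b)=1.331165; u=(0.056704+(-8.251))/1.331165=-6.155733, w=(0.056704−(-8.251))/1.331165=6.240928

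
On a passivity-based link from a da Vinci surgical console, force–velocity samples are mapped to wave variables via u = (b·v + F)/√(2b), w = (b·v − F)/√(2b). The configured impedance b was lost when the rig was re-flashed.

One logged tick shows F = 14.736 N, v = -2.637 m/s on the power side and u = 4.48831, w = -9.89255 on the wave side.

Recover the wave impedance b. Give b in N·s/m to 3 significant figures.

b = 2.1 N·s/m

u + w = -5.4042;  u + w = √(2b)·v, so √(2b) = -5.4042/(-2.637) = 2.0494.
b = (√(2b))²/2 = 4.2000/2 = 2.1000.
(Check via u − w = 2F/√(2b): u − w = 14.3809, 2F/√(2b) = 14.3809.)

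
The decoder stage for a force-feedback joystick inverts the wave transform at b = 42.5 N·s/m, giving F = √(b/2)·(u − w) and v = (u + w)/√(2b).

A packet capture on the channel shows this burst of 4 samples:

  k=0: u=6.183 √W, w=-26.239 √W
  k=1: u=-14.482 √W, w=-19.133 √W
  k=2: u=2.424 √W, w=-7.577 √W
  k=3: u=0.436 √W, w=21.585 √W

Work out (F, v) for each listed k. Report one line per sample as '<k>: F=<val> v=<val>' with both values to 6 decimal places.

k=0: u−w=32.422000, u+w=-20.056000; √(b/2)=4.609772, √(2b)=9.219544; F=4.609772×32.422=149.458035, v=-20.056000/9.219544=-2.175379
k=1: u−w=4.651000, u+w=-33.615000; √(b/2)=4.609772, √(2b)=9.219544; F=4.609772×4.651=21.440051, v=-33.615000/9.219544=-3.646059
k=2: u−w=10.001000, u+w=-5.153000; √(b/2)=4.609772, √(2b)=9.219544; F=4.609772×10.001=46.102332, v=-5.153000/9.219544=-0.558921
k=3: u−w=-21.149000, u+w=22.021000; √(b/2)=4.609772, √(2b)=9.219544; F=4.609772×(-21.149)=-97.492073, v=22.021000/9.219544=2.388513

0: F=149.458035 v=-2.175379
1: F=21.440051 v=-3.646059
2: F=46.102332 v=-0.558921
3: F=-97.492073 v=2.388513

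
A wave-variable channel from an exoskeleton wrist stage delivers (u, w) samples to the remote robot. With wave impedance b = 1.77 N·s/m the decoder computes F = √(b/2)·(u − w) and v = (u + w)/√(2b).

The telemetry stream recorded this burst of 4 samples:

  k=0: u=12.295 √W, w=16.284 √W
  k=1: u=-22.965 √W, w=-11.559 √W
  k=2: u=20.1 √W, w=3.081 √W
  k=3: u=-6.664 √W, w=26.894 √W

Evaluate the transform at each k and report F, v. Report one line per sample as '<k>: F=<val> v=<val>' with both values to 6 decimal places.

k=0: u−w=-3.989000, u+w=28.579000; √(b/2)=0.940744, √(2b)=1.881489; F=0.940744×(-3.989)=-3.752629, v=28.579000/1.881489=15.189567
k=1: u−w=-11.406000, u+w=-34.524000; √(b/2)=0.940744, √(2b)=1.881489; F=0.940744×(-11.406)=-10.730130, v=-34.524000/1.881489=-18.349299
k=2: u−w=17.019000, u+w=23.181000; √(b/2)=0.940744, √(2b)=1.881489; F=0.940744×17.019=16.010529, v=23.181000/1.881489=12.320562
k=3: u−w=-33.558000, u+w=20.230000; √(b/2)=0.940744, √(2b)=1.881489; F=0.940744×(-33.558)=-31.569500, v=20.230000/1.881489=10.752124

0: F=-3.752629 v=15.189567
1: F=-10.730130 v=-18.349299
2: F=16.010529 v=12.320562
3: F=-31.569500 v=10.752124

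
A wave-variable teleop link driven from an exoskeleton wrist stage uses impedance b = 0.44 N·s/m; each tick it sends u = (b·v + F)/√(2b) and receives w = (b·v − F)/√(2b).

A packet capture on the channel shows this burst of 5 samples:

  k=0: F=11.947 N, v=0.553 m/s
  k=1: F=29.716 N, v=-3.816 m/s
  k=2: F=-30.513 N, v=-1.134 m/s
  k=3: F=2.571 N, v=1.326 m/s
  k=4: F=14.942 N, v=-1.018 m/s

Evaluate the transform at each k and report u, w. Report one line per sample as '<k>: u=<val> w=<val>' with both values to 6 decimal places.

k=0: b·v=0.44×0.553=0.243320; √(2b)=0.938083; u=(0.243320+11.947)/0.938083=12.994925, w=(0.243320−11.947)/0.938083=-12.476165
k=1: b·v=0.44×(-3.816)=-1.679040; √(2b)=0.938083; u=(-1.679040+29.716)/0.938083=29.887500, w=(-1.679040−29.716)/0.938083=-33.467225
k=2: b·v=0.44×(-1.134)=-0.498960; √(2b)=0.938083; u=(-0.498960+(-30.513))/0.938083=-33.058860, w=(-0.498960−(-30.513))/0.938083=31.995074
k=3: b·v=0.44×1.326=0.583440; √(2b)=0.938083; u=(0.583440+2.571)/0.938083=3.362644, w=(0.583440−2.571)/0.938083=-2.118746
k=4: b·v=0.44×(-1.018)=-0.447920; √(2b)=0.938083; u=(-0.447920+14.942)/0.938083=15.450741, w=(-0.447920−14.942)/0.938083=-16.405710

0: u=12.994925 w=-12.476165
1: u=29.887500 w=-33.467225
2: u=-33.058860 w=31.995074
3: u=3.362644 w=-2.118746
4: u=15.450741 w=-16.405710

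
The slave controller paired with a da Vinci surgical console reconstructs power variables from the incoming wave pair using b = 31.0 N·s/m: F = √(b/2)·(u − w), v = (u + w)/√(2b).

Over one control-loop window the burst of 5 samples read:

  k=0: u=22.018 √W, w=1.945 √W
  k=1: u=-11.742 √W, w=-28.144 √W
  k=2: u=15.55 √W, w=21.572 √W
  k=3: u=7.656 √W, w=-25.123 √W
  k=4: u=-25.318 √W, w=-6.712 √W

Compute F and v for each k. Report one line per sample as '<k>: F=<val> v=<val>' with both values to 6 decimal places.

k=0: u−w=20.073000, u+w=23.963000; √(b/2)=3.937004, √(2b)=7.874008; F=3.937004×20.073=79.027480, v=23.963000/7.874008=3.043304
k=1: u−w=16.402000, u+w=-39.886000; √(b/2)=3.937004, √(2b)=7.874008; F=3.937004×16.402=64.574739, v=-39.886000/7.874008=-5.065527
k=2: u−w=-6.022000, u+w=37.122000; √(b/2)=3.937004, √(2b)=7.874008; F=3.937004×(-6.022)=-23.708638, v=37.122000/7.874008=4.714499
k=3: u−w=32.779000, u+w=-17.467000; √(b/2)=3.937004, √(2b)=7.874008; F=3.937004×32.779=129.051052, v=-17.467000/7.874008=-2.218311
k=4: u−w=-18.606000, u+w=-32.030000; √(b/2)=3.937004, √(2b)=7.874008; F=3.937004×(-18.606)=-73.251895, v=-32.030000/7.874008=-4.067814

0: F=79.027480 v=3.043304
1: F=64.574739 v=-5.065527
2: F=-23.708638 v=4.714499
3: F=129.051052 v=-2.218311
4: F=-73.251895 v=-4.067814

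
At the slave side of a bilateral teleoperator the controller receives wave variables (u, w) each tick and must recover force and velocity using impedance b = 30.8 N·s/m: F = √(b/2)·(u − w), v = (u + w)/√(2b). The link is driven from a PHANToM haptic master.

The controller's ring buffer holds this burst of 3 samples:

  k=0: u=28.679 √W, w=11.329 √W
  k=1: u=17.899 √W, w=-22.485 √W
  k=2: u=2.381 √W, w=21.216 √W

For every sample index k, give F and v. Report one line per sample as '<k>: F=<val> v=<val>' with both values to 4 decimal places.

0: F=68.0863 v=5.0975
1: F=158.4783 v=-0.5843
2: F=-73.9139 v=3.0065

k=0: u−w=17.3500, u+w=40.0080; √(b/2)=3.9243, √(2b)=7.8486; F=3.9243×17.35=68.0863, v=40.0080/7.8486=5.0975
k=1: u−w=40.3840, u+w=-4.5860; √(b/2)=3.9243, √(2b)=7.8486; F=3.9243×40.384=158.4783, v=-4.5860/7.8486=-0.5843
k=2: u−w=-18.8350, u+w=23.5970; √(b/2)=3.9243, √(2b)=7.8486; F=3.9243×(-18.835)=-73.9139, v=23.5970/7.8486=3.0065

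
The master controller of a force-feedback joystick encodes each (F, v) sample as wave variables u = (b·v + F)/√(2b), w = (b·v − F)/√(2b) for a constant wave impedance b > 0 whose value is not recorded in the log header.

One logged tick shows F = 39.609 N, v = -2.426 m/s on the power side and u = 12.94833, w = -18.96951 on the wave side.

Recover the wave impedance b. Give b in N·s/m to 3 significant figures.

b = 3.08 N·s/m

u + w = -6.02118;  u + w = √(2b)·v, so √(2b) = -6.02118/(-2.426) = 2.48194.
b = (√(2b))²/2 = 6.16001/2 = 3.08001.
(Check via u − w = 2F/√(2b): u − w = 31.91784, 2F/√(2b) = 31.91781.)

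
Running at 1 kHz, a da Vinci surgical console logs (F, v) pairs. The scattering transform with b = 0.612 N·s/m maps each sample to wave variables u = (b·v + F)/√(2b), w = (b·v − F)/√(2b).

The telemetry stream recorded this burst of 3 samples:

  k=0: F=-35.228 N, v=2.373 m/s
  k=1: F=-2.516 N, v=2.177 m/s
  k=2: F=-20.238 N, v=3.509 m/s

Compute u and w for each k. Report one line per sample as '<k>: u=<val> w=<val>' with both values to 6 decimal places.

k=0: b·v=0.612×2.373=1.452276; √(2b)=1.106345; u=(1.452276+(-35.228))/1.106345=-30.529097, w=(1.452276−(-35.228))/1.106345=33.154454
k=1: b·v=0.612×2.177=1.332324; √(2b)=1.106345; u=(1.332324+(-2.516))/1.106345=-1.069897, w=(1.332324−(-2.516))/1.106345=3.478411
k=2: b·v=0.612×3.509=2.147508; √(2b)=1.106345; u=(2.147508+(-20.238))/1.106345=-16.351578, w=(2.147508−(-20.238))/1.106345=20.233744

0: u=-30.529097 w=33.154454
1: u=-1.069897 w=3.478411
2: u=-16.351578 w=20.233744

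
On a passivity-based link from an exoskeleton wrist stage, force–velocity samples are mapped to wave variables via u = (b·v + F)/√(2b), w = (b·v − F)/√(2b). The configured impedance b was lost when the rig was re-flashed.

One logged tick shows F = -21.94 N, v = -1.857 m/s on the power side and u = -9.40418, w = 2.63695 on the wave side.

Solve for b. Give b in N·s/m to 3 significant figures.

u + w = -6.7672;  u + w = √(2b)·v, so √(2b) = -6.7672/(-1.857) = 3.6442.
b = (√(2b))²/2 = 13.2800/2 = 6.6400.
(Check via u − w = 2F/√(2b): u − w = -12.0411, 2F/√(2b) = -12.0411.)

b = 6.64 N·s/m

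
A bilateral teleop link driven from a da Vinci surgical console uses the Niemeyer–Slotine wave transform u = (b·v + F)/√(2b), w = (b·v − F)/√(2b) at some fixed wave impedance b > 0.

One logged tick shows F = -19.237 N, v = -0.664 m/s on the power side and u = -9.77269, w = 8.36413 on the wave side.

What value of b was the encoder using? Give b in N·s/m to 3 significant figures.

b = 2.25 N·s/m

u + w = -1.40856;  u + w = √(2b)·v, so √(2b) = -1.40856/(-0.664) = 2.12133.
b = (√(2b))²/2 = 4.50002/2 = 2.25001.
(Check via u − w = 2F/√(2b): u − w = -18.13682, 2F/√(2b) = -18.13678.)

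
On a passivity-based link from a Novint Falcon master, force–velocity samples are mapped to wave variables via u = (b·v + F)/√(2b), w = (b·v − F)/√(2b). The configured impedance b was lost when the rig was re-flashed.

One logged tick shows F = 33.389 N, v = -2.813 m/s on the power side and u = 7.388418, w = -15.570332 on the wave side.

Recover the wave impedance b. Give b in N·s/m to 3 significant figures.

b = 4.23 N·s/m

u + w = -8.181914;  u + w = √(2b)·v, so √(2b) = -8.181914/(-2.813) = 2.908608.
b = (√(2b))²/2 = 8.460000/2 = 4.230000.
(Check via u − w = 2F/√(2b): u − w = 22.958750, 2F/√(2b) = 22.958750.)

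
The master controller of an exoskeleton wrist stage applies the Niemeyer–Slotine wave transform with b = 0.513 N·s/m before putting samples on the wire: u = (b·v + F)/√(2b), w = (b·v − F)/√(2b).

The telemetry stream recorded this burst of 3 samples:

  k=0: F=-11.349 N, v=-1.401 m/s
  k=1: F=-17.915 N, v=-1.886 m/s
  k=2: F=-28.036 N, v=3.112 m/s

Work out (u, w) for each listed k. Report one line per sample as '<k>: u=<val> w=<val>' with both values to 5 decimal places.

k=0: b·v=0.513×(-1.401)=-0.71871; √(2b)=1.01292; u=(-0.71871+(-11.349))/1.01292=-11.91383, w=(-0.71871−(-11.349))/1.01292=10.49473
k=1: b·v=0.513×(-1.886)=-0.96752; √(2b)=1.01292; u=(-0.96752+(-17.915))/1.01292=-18.64173, w=(-0.96752−(-17.915))/1.01292=16.73137
k=2: b·v=0.513×3.112=1.59646; √(2b)=1.01292; u=(1.59646+(-28.036))/1.01292=-26.10239, w=(1.59646−(-28.036))/1.01292=29.25459

0: u=-11.91383 w=10.49473
1: u=-18.64173 w=16.73137
2: u=-26.10239 w=29.25459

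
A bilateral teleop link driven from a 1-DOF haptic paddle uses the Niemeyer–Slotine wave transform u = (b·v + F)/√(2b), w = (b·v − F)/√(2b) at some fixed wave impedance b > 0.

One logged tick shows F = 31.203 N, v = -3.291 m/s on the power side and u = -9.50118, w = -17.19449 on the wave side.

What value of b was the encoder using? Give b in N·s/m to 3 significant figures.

b = 32.9 N·s/m

u + w = -26.6957;  u + w = √(2b)·v, so √(2b) = -26.6957/(-3.291) = 8.1117.
b = (√(2b))²/2 = 65.8000/2 = 32.9000.
(Check via u − w = 2F/√(2b): u − w = 7.6933, 2F/√(2b) = 7.6933.)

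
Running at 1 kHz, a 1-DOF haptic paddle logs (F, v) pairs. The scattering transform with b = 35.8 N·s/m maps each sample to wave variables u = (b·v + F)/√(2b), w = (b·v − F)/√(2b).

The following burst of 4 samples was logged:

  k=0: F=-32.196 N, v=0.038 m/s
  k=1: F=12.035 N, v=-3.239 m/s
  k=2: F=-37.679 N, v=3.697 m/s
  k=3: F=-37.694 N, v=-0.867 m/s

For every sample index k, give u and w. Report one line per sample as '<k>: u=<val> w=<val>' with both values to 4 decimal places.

0: u=-3.6441 w=3.9657
1: u=-12.2814 w=-15.1260
2: u=11.1885 w=20.0943
3: u=-8.1228 w=0.7865

k=0: b·v=35.8×0.038=1.3604; √(2b)=8.4617; u=(1.3604+(-32.196))/8.4617=-3.6441, w=(1.3604−(-32.196))/8.4617=3.9657
k=1: b·v=35.8×(-3.239)=-115.9562; √(2b)=8.4617; u=(-115.9562+12.035)/8.4617=-12.2814, w=(-115.9562−12.035)/8.4617=-15.1260
k=2: b·v=35.8×3.697=132.3526; √(2b)=8.4617; u=(132.3526+(-37.679))/8.4617=11.1885, w=(132.3526−(-37.679))/8.4617=20.0943
k=3: b·v=35.8×(-0.867)=-31.0386; √(2b)=8.4617; u=(-31.0386+(-37.694))/8.4617=-8.1228, w=(-31.0386−(-37.694))/8.4617=0.7865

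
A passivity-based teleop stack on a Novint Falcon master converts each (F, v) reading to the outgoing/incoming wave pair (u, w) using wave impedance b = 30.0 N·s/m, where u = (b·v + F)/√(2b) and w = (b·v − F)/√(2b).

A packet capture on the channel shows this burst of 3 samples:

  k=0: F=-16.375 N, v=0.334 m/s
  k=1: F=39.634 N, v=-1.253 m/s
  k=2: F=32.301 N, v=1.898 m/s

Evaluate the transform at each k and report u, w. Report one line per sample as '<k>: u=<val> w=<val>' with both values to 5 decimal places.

0: u=-0.82043 w=3.40758
1: u=0.26388 w=-9.96958
2: u=11.52096 w=3.18088

k=0: b·v=30.0×0.334=10.02000; √(2b)=7.74597; u=(10.02000+(-16.375))/7.74597=-0.82043, w=(10.02000−(-16.375))/7.74597=3.40758
k=1: b·v=30.0×(-1.253)=-37.59000; √(2b)=7.74597; u=(-37.59000+39.634)/7.74597=0.26388, w=(-37.59000−39.634)/7.74597=-9.96958
k=2: b·v=30.0×1.898=56.94000; √(2b)=7.74597; u=(56.94000+32.301)/7.74597=11.52096, w=(56.94000−32.301)/7.74597=3.18088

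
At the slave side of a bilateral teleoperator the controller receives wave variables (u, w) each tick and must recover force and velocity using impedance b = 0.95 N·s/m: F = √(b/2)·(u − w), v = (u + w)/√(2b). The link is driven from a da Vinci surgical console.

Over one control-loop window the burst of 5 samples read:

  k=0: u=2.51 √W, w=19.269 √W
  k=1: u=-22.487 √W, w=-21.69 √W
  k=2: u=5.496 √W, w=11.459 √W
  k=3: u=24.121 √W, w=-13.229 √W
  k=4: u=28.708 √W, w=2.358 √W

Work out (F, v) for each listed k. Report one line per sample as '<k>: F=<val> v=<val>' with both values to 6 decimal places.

k=0: u−w=-16.759000, u+w=21.779000; √(b/2)=0.689202, √(2b)=1.378405; F=0.689202×(-16.759)=-11.550344, v=21.779000/1.378405=15.800147
k=1: u−w=-0.797000, u+w=-44.177000; √(b/2)=0.689202, √(2b)=1.378405; F=0.689202×(-0.797)=-0.549294, v=-44.177000/1.378405=-32.049364
k=2: u−w=-5.963000, u+w=16.955000; √(b/2)=0.689202, √(2b)=1.378405; F=0.689202×(-5.963)=-4.109714, v=16.955000/1.378405=12.300450
k=3: u−w=37.350000, u+w=10.892000; √(b/2)=0.689202, √(2b)=1.378405; F=0.689202×37.35=25.741711, v=10.892000/1.378405=7.901887
k=4: u−w=26.350000, u+w=31.066000; √(b/2)=0.689202, √(2b)=1.378405; F=0.689202×26.35=18.160484, v=31.066000/1.378405=22.537645

0: F=-11.550344 v=15.800147
1: F=-0.549294 v=-32.049364
2: F=-4.109714 v=12.300450
3: F=25.741711 v=7.901887
4: F=18.160484 v=22.537645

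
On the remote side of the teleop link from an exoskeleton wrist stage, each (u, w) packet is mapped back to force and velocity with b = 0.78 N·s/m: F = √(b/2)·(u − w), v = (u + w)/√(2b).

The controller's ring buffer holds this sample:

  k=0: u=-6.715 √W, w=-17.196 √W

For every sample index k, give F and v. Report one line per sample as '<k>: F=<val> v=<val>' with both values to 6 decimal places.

0: F=6.545382 v=-19.144121

k=0: u−w=10.481000, u+w=-23.911000; √(b/2)=0.624500, √(2b)=1.249000; F=0.624500×10.481=6.545382, v=-23.911000/1.249000=-19.144121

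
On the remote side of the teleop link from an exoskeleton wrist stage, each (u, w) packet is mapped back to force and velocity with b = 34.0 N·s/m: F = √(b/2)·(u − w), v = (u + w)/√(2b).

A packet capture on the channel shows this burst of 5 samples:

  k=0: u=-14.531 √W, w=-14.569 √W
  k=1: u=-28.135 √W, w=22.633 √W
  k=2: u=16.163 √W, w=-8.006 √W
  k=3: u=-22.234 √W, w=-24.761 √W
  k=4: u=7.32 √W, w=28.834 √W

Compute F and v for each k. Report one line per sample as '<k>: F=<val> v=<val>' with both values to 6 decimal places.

0: F=0.156678 v=-3.528893
1: F=-209.321826 v=-0.667216
2: F=99.651340 v=0.989182
3: F=10.419088 v=-5.698981
4: F=-88.704494 v=4.384316

k=0: u−w=0.038000, u+w=-29.100000; √(b/2)=4.123106, √(2b)=8.246211; F=4.123106×0.038=0.156678, v=-29.100000/8.246211=-3.528893
k=1: u−w=-50.768000, u+w=-5.502000; √(b/2)=4.123106, √(2b)=8.246211; F=4.123106×(-50.768)=-209.321826, v=-5.502000/8.246211=-0.667216
k=2: u−w=24.169000, u+w=8.157000; √(b/2)=4.123106, √(2b)=8.246211; F=4.123106×24.169=99.651340, v=8.157000/8.246211=0.989182
k=3: u−w=2.527000, u+w=-46.995000; √(b/2)=4.123106, √(2b)=8.246211; F=4.123106×2.527=10.419088, v=-46.995000/8.246211=-5.698981
k=4: u−w=-21.514000, u+w=36.154000; √(b/2)=4.123106, √(2b)=8.246211; F=4.123106×(-21.514)=-88.704494, v=36.154000/8.246211=4.384316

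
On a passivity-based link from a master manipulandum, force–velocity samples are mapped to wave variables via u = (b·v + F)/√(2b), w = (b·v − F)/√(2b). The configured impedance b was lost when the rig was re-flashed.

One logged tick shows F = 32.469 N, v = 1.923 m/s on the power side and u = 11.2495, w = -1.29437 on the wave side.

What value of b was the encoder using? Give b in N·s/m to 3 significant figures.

b = 13.4 N·s/m

u + w = 9.9551;  u + w = √(2b)·v, so √(2b) = 9.9551/1.923 = 5.1769.
b = (√(2b))²/2 = 26.8000/2 = 13.4000.
(Check via u − w = 2F/√(2b): u − w = 12.5439, 2F/√(2b) = 12.5439.)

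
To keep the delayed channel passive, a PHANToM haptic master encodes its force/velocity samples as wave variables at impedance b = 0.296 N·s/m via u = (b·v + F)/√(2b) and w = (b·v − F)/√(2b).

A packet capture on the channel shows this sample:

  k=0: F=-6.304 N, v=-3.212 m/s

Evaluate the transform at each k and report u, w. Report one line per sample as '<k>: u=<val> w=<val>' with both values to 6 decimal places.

k=0: b·v=0.296×(-3.212)=-0.950752; √(2b)=0.769415; u=(-0.950752+(-6.304))/0.769415=-9.428915, w=(-0.950752−(-6.304))/0.769415=6.957553

0: u=-9.428915 w=6.957553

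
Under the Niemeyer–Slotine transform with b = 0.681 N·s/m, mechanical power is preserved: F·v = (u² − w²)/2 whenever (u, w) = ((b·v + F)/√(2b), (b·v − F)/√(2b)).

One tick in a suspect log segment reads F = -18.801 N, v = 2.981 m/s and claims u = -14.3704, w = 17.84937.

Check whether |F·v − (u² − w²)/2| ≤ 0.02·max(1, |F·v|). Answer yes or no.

F·v = (-18.801)×2.981 = -56.04578 W.
(u² − w²)/2 = (206.50840 − 318.60001)/2 = -56.04581 W.
|Δ| = 0.00003;  2% of max(1, |F·v|) = 1.12092.

yes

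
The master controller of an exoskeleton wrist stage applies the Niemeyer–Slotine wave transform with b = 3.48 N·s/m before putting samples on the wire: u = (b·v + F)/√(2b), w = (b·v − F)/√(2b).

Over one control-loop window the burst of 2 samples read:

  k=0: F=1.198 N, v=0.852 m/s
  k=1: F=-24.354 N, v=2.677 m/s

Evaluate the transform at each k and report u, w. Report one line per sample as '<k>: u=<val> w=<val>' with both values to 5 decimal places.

0: u=1.57797 w=0.66976
1: u=-5.70015 w=12.76257

k=0: b·v=3.48×0.852=2.96496; √(2b)=2.63818; u=(2.96496+1.198)/2.63818=1.57797, w=(2.96496−1.198)/2.63818=0.66976
k=1: b·v=3.48×2.677=9.31596; √(2b)=2.63818; u=(9.31596+(-24.354))/2.63818=-5.70015, w=(9.31596−(-24.354))/2.63818=12.76257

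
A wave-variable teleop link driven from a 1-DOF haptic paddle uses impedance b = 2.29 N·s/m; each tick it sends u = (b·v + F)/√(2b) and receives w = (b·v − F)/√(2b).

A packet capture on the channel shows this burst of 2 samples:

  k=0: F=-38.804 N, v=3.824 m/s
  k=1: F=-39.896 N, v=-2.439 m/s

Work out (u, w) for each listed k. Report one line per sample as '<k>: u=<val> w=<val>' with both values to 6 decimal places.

k=0: b·v=2.29×3.824=8.756960; √(2b)=2.140093; u=(8.756960+(-38.804))/2.140093=-14.040060, w=(8.756960−(-38.804))/2.140093=22.223777
k=1: b·v=2.29×(-2.439)=-5.585310; √(2b)=2.140093; u=(-5.585310+(-39.896))/2.140093=-21.252021, w=(-5.585310−(-39.896))/2.140093=16.032333

0: u=-14.040060 w=22.223777
1: u=-21.252021 w=16.032333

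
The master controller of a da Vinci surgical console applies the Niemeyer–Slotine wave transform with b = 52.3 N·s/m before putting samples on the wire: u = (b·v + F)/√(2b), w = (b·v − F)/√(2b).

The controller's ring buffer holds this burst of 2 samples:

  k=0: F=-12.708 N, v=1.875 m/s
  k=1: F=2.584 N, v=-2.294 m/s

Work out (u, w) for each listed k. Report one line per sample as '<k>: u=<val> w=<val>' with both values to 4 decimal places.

0: u=8.3457 w=10.8307
1: u=-11.4782 w=-11.9835

k=0: b·v=52.3×1.875=98.0625; √(2b)=10.2274; u=(98.0625+(-12.708))/10.2274=8.3457, w=(98.0625−(-12.708))/10.2274=10.8307
k=1: b·v=52.3×(-2.294)=-119.9762; √(2b)=10.2274; u=(-119.9762+2.584)/10.2274=-11.4782, w=(-119.9762−2.584)/10.2274=-11.9835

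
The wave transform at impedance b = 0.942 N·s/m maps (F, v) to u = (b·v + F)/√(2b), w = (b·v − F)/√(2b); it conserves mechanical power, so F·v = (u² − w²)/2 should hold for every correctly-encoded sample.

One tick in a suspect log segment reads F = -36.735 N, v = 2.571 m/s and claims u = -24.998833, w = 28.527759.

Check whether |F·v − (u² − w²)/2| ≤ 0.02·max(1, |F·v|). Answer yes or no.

F·v = (-36.735)×2.571 = -94.445685 W.
(u² − w²)/2 = (624.941651 − 813.833034)/2 = -94.445691 W.
|Δ| = 0.000006;  2% of max(1, |F·v|) = 1.888914.

yes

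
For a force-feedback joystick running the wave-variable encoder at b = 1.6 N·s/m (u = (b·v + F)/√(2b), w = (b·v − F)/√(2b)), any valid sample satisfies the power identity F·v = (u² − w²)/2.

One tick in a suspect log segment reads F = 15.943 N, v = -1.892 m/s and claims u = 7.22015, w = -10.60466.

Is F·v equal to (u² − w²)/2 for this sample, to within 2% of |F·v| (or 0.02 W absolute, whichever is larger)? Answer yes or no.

yes

F·v = 15.943×(-1.892) = -30.16416 W.
(u² − w²)/2 = (52.13057 − 112.45881)/2 = -30.16412 W.
|Δ| = 0.00003;  2% of max(1, |F·v|) = 0.60328.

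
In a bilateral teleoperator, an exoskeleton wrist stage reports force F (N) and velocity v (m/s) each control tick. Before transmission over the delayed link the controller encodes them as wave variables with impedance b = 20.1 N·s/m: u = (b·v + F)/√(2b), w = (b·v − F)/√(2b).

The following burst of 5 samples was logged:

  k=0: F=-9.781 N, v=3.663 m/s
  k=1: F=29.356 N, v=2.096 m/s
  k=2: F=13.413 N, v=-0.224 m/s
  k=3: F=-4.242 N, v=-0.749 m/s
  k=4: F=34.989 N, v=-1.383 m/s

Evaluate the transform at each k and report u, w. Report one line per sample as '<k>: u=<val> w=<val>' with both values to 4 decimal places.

k=0: b·v=20.1×3.663=73.6263; √(2b)=6.3403; u=(73.6263+(-9.781))/6.3403=10.0697, w=(73.6263−(-9.781))/6.3403=13.1550
k=1: b·v=20.1×2.096=42.1296; √(2b)=6.3403; u=(42.1296+29.356)/6.3403=11.2747, w=(42.1296−29.356)/6.3403=2.0147
k=2: b·v=20.1×(-0.224)=-4.5024; √(2b)=6.3403; u=(-4.5024+13.413)/6.3403=1.4054, w=(-4.5024−13.413)/6.3403=-2.8256
k=3: b·v=20.1×(-0.749)=-15.0549; √(2b)=6.3403; u=(-15.0549+(-4.242))/6.3403=-3.0435, w=(-15.0549−(-4.242))/6.3403=-1.7054
k=4: b·v=20.1×(-1.383)=-27.7983; √(2b)=6.3403; u=(-27.7983+34.989)/6.3403=1.1341, w=(-27.7983−34.989)/6.3403=-9.9028

0: u=10.0697 w=13.1550
1: u=11.2747 w=2.0147
2: u=1.4054 w=-2.8256
3: u=-3.0435 w=-1.7054
4: u=1.1341 w=-9.9028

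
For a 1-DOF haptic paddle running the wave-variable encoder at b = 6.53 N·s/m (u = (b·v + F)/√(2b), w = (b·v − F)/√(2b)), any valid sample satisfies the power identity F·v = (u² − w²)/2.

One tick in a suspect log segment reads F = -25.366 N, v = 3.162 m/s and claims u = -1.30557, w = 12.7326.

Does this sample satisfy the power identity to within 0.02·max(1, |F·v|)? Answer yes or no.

yes

F·v = (-25.366)×3.162 = -80.20729 W.
(u² − w²)/2 = (1.70451 − 162.11910)/2 = -80.20729 W.
|Δ| = 0.00000;  2% of max(1, |F·v|) = 1.60415.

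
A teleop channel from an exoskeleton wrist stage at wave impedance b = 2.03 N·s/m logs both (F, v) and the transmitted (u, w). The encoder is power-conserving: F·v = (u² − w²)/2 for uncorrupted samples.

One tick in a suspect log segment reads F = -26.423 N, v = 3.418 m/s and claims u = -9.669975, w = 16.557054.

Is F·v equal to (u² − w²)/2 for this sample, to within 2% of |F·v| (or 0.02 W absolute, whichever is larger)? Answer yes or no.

yes

F·v = (-26.423)×3.418 = -90.313814 W.
(u² − w²)/2 = (93.508417 − 274.136037)/2 = -90.313810 W.
|Δ| = 0.000004;  2% of max(1, |F·v|) = 1.806276.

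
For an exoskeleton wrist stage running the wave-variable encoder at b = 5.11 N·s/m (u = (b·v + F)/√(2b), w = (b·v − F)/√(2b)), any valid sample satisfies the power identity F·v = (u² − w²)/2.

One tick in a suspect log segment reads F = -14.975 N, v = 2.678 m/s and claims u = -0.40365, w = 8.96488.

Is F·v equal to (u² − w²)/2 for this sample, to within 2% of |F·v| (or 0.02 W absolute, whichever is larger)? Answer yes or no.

F·v = (-14.975)×2.678 = -40.1030 W.
(u² − w²)/2 = (0.1629 − 80.3691)/2 = -40.1031 W.
|Δ| = 0.0000;  2% of max(1, |F·v|) = 0.8021.

yes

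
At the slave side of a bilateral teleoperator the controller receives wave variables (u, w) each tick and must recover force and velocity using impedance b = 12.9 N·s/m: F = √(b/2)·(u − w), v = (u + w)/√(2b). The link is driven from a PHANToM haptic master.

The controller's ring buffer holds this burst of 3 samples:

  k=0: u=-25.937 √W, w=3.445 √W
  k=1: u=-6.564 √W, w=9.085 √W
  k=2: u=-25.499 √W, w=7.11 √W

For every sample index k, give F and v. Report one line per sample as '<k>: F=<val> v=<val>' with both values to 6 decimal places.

0: F=-74.621025 v=-4.428108
1: F=-39.743531 v=0.496321
2: F=-82.816589 v=-3.620331

k=0: u−w=-29.382000, u+w=-22.492000; √(b/2)=2.539685, √(2b)=5.079370; F=2.539685×(-29.382)=-74.621025, v=-22.492000/5.079370=-4.428108
k=1: u−w=-15.649000, u+w=2.521000; √(b/2)=2.539685, √(2b)=5.079370; F=2.539685×(-15.649)=-39.743531, v=2.521000/5.079370=0.496321
k=2: u−w=-32.609000, u+w=-18.389000; √(b/2)=2.539685, √(2b)=5.079370; F=2.539685×(-32.609)=-82.816589, v=-18.389000/5.079370=-3.620331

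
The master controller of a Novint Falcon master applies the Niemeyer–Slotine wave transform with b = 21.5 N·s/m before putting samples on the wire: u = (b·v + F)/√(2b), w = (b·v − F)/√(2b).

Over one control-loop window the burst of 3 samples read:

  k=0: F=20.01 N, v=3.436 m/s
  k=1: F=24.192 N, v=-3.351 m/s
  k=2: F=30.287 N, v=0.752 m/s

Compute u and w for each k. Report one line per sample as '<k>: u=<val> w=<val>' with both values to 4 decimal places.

k=0: b·v=21.5×3.436=73.8740; √(2b)=6.5574; u=(73.8740+20.01)/6.5574=14.3172, w=(73.8740−20.01)/6.5574=8.2142
k=1: b·v=21.5×(-3.351)=-72.0465; √(2b)=6.5574; u=(-72.0465+24.192)/6.5574=-7.2977, w=(-72.0465−24.192)/6.5574=-14.6762
k=2: b·v=21.5×0.752=16.1680; √(2b)=6.5574; u=(16.1680+30.287)/6.5574=7.0843, w=(16.1680−30.287)/6.5574=-2.1531

0: u=14.3172 w=8.2142
1: u=-7.2977 w=-14.6762
2: u=7.0843 w=-2.1531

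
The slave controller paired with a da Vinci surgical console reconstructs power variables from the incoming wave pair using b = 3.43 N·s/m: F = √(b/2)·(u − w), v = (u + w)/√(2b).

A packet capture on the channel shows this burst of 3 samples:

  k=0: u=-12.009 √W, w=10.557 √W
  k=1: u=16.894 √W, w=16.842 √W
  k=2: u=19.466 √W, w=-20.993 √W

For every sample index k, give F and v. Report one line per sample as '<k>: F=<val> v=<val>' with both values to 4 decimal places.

k=0: u−w=-22.5660, u+w=-1.4520; √(b/2)=1.3096, √(2b)=2.6192; F=1.3096×(-22.566)=-29.5520, v=-1.4520/2.6192=-0.5544
k=1: u−w=0.0520, u+w=33.7360; √(b/2)=1.3096, √(2b)=2.6192; F=1.3096×0.052=0.0681, v=33.7360/2.6192=12.8805
k=2: u−w=40.4590, u+w=-1.5270; √(b/2)=1.3096, √(2b)=2.6192; F=1.3096×40.459=52.9843, v=-1.5270/2.6192=-0.5830

0: F=-29.5520 v=-0.5544
1: F=0.0681 v=12.8805
2: F=52.9843 v=-0.5830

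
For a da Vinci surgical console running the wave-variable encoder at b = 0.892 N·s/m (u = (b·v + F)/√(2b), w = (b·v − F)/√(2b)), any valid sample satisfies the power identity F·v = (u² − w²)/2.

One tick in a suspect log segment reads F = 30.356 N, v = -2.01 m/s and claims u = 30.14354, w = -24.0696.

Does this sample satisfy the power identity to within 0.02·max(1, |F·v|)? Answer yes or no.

F·v = 30.356×(-2.01) = -61.0156 W.
(u² − w²)/2 = (908.6330 − 579.3456)/2 = 164.6437 W.
|Δ| = 225.6592;  2% of max(1, |F·v|) = 1.2203.

no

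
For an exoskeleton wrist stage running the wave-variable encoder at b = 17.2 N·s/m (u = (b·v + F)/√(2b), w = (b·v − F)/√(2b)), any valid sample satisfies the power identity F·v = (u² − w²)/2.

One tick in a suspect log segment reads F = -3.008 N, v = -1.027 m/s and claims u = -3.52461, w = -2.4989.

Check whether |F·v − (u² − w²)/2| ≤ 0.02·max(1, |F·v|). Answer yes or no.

F·v = (-3.008)×(-1.027) = 3.08922 W.
(u² − w²)/2 = (12.42288 − 6.24450)/2 = 3.08919 W.
|Δ| = 0.00003;  2% of max(1, |F·v|) = 0.06178.

yes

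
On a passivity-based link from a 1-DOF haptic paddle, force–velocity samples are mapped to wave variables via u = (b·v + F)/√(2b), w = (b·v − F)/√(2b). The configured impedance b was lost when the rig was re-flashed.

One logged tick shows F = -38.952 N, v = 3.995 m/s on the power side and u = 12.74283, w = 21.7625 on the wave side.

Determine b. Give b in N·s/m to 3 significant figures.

u + w = 34.5053;  u + w = √(2b)·v, so √(2b) = 34.5053/3.995 = 8.6371.
b = (√(2b))²/2 = 74.6000/2 = 37.3000.
(Check via u − w = 2F/√(2b): u − w = -9.0197, 2F/√(2b) = -9.0197.)

b = 37.3 N·s/m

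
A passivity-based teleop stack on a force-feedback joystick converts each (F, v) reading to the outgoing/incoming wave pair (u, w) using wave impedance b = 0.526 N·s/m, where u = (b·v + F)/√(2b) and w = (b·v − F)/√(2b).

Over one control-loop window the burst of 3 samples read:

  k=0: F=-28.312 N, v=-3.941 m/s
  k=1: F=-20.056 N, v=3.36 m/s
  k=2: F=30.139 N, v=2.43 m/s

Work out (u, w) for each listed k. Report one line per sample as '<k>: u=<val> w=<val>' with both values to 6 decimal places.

k=0: b·v=0.526×(-3.941)=-2.072966; √(2b)=1.025671; u=(-2.072966+(-28.312))/1.025671=-29.624490, w=(-2.072966−(-28.312))/1.025671=25.582323
k=1: b·v=0.526×3.36=1.767360; √(2b)=1.025671; u=(1.767360+(-20.056))/1.025671=-17.830911, w=(1.767360−(-20.056))/1.025671=21.277164
k=2: b·v=0.526×2.43=1.278180; √(2b)=1.025671; u=(1.278180+30.139)/1.025671=30.630870, w=(1.278180−30.139)/1.025671=-28.138491

0: u=-29.624490 w=25.582323
1: u=-17.830911 w=21.277164
2: u=30.630870 w=-28.138491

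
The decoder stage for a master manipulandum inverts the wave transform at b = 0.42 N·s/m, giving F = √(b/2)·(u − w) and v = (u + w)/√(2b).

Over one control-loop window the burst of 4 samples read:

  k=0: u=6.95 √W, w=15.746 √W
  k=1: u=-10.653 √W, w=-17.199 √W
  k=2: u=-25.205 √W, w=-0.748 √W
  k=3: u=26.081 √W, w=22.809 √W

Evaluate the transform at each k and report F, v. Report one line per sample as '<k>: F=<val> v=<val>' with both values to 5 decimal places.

k=0: u−w=-8.79600, u+w=22.69600; √(b/2)=0.45826, √(2b)=0.91652; F=0.45826×(-8.796)=-4.03083, v=22.69600/0.91652=24.76337
k=1: u−w=6.54600, u+w=-27.85200; √(b/2)=0.45826, √(2b)=0.91652; F=0.45826×6.546=2.99975, v=-27.85200/0.91652=-30.38902
k=2: u−w=-24.45700, u+w=-25.95300; √(b/2)=0.45826, √(2b)=0.91652; F=0.45826×(-24.457)=-11.20761, v=-25.95300/0.91652=-28.31704
k=3: u−w=3.27200, u+w=48.89000; √(b/2)=0.45826, √(2b)=0.91652; F=0.45826×3.272=1.49942, v=48.89000/0.91652=53.34336

0: F=-4.03083 v=24.76337
1: F=2.99975 v=-30.38902
2: F=-11.20761 v=-28.31704
3: F=1.49942 v=53.34336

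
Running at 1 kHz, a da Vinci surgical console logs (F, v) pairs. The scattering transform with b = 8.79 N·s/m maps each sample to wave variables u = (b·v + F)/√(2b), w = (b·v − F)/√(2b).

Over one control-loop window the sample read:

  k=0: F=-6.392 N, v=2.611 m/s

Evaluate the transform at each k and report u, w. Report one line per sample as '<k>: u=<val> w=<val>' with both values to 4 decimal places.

0: u=3.9493 w=6.9983

k=0: b·v=8.79×2.611=22.9507; √(2b)=4.1929; u=(22.9507+(-6.392))/4.1929=3.9493, w=(22.9507−(-6.392))/4.1929=6.9983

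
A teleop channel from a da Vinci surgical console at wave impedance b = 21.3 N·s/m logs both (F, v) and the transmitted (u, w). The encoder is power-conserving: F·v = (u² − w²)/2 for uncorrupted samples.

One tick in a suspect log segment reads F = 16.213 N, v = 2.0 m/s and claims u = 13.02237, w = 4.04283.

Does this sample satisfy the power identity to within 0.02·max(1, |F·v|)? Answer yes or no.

F·v = 16.213×2.0 = 32.42600 W.
(u² − w²)/2 = (169.58212 − 16.34447)/2 = 76.61882 W.
|Δ| = 44.19282;  2% of max(1, |F·v|) = 0.64852.

no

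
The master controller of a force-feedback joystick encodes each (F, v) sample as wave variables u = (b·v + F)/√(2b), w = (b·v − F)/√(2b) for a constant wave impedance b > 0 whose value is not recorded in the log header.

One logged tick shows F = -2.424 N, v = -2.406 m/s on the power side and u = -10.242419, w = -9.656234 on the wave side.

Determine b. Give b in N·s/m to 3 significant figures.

b = 34.2 N·s/m

u + w = -19.898653;  u + w = √(2b)·v, so √(2b) = -19.898653/(-2.406) = 8.270429.
b = (√(2b))²/2 = 68.400002/2 = 34.200001.
(Check via u − w = 2F/√(2b): u − w = -0.586185, 2F/√(2b) = -0.586185.)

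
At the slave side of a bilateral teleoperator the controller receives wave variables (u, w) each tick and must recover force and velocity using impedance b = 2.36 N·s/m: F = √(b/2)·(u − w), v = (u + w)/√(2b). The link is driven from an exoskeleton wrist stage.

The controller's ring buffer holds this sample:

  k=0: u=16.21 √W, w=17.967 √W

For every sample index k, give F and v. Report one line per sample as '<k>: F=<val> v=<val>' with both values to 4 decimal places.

0: F=-1.9086 v=15.7312

k=0: u−w=-1.7570, u+w=34.1770; √(b/2)=1.0863, √(2b)=2.1726; F=1.0863×(-1.757)=-1.9086, v=34.1770/2.1726=15.7312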